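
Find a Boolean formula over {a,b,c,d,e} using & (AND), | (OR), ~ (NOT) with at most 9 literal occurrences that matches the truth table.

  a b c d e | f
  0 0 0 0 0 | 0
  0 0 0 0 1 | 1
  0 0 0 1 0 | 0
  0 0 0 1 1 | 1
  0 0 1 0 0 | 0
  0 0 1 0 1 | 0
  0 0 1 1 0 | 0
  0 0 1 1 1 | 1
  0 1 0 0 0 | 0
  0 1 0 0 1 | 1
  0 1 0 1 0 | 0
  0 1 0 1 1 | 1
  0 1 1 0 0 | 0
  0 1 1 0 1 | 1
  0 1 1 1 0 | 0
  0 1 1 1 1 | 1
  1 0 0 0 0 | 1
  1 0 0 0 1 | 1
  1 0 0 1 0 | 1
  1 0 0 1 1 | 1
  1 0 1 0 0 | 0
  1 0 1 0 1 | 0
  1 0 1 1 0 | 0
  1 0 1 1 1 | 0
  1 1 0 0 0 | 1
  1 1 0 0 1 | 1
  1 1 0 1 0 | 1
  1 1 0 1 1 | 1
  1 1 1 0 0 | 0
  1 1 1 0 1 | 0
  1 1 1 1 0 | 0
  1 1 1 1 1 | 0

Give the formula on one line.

  (e | a) = 01010101010101011111111111111111
  ~c = 11110000111100001111000011110000
  ~a = 11111111111111110000000000000000
  (d | b) = 00110011111111110011001111111111
  (~a & (d | b)) = 00110011111111110000000000000000
  (~c | (~a & (d | b))) = 11110011111111111111000011110000
  ((e | a) & (~c | (~a & (d | b)))) = 01010001010101011111000011110000

((e | a) & (~c | (~a & (d | b))))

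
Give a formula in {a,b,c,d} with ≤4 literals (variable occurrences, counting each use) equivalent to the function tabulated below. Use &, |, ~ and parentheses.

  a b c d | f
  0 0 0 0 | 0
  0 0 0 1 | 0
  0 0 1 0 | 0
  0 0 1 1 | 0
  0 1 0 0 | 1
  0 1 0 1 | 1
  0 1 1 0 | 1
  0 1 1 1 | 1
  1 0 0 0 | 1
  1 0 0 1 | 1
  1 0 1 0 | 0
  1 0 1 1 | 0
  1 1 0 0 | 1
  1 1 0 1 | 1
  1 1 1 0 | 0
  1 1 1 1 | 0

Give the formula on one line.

((a | b) & (~a | ~c))

  (a | b) = 0000111111111111
  ~a = 1111111100000000
  ~c = 1100110011001100
  (~a | ~c) = 1111111111001100
  ((a | b) & (~a | ~c)) = 0000111111001100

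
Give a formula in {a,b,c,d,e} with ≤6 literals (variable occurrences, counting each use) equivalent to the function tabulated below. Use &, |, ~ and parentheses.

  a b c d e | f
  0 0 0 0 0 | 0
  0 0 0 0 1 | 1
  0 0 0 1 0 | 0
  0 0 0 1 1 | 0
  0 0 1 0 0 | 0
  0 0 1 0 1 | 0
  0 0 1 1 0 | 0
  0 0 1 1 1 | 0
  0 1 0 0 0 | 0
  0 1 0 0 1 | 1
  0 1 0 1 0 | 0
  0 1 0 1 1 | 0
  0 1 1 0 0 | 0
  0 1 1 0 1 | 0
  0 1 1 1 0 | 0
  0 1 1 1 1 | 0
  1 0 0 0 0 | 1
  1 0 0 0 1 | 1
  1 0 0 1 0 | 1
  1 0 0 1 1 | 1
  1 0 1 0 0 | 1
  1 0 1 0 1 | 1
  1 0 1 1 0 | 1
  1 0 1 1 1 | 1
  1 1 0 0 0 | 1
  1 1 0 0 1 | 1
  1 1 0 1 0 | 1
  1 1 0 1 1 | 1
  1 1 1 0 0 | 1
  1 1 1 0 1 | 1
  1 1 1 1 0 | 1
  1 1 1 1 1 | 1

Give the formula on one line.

((~d & (~c & e)) | a)

  ~d = 11001100110011001100110011001100
  ~c = 11110000111100001111000011110000
  (~c & e) = 01010000010100000101000001010000
  (~d & (~c & e)) = 01000000010000000100000001000000
  ((~d & (~c & e)) | a) = 01000000010000001111111111111111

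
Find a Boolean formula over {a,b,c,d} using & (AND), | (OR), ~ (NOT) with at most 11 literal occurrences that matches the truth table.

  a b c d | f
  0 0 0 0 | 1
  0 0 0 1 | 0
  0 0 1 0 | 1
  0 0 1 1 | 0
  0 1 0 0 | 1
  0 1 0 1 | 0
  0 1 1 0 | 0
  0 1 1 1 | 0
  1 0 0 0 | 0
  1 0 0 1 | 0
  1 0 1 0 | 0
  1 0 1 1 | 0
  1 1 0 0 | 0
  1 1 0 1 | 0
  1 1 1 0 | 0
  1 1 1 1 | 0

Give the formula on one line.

(((~d & ~a) & ~b) | (~d & ((d | ~a) & (~c | a))))

  ~d = 1010101010101010
  ~a = 1111111100000000
  (~d & ~a) = 1010101000000000
  ~b = 1111000011110000
  ((~d & ~a) & ~b) = 1010000000000000
  (d | ~a) = 1111111101010101
  ~c = 1100110011001100
  (~c | a) = 1100110011111111
  ((d | ~a) & (~c | a)) = 1100110001010101
  (~d & ((d | ~a) & (~c | a))) = 1000100000000000
  (((~d & ~a) & ~b) | (~d & ((d | ~a) & (~c | a)))) = 1010100000000000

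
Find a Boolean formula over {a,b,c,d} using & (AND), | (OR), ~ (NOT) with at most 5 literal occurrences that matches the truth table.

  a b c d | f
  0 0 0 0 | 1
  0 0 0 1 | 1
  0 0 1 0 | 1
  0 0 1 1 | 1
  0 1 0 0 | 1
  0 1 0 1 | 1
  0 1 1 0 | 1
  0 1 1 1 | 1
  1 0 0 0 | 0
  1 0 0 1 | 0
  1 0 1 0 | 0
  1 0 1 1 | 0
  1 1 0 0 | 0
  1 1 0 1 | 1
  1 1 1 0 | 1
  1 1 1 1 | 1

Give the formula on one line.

((~a | b) & (~a | (d | c)))

  ~a = 1111111100000000
  (~a | b) = 1111111100001111
  (d | c) = 0111011101110111
  (~a | (d | c)) = 1111111101110111
  ((~a | b) & (~a | (d | c))) = 1111111100000111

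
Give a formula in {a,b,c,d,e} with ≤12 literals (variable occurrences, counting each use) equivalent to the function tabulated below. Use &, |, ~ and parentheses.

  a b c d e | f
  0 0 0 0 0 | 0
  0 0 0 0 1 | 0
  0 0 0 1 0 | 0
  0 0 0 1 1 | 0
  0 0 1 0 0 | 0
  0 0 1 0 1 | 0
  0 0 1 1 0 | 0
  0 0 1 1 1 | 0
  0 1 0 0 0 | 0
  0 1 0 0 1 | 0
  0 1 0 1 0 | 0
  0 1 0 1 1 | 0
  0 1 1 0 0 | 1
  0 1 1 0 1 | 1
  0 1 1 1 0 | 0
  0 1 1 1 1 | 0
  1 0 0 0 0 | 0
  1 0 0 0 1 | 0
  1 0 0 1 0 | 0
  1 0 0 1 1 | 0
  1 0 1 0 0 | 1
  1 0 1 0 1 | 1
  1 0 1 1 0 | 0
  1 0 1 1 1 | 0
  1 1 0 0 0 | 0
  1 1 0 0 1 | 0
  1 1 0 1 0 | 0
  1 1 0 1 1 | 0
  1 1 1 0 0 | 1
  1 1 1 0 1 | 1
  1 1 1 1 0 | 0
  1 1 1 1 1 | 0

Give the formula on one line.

(((~a | c) & (((b & (e | ~d)) & c) | a)) & (c & ~d))

  ~a = 11111111111111110000000000000000
  (~a | c) = 11111111111111110000111100001111
  ~d = 11001100110011001100110011001100
  (e | ~d) = 11011101110111011101110111011101
  (b & (e | ~d)) = 00000000110111010000000011011101
  ((b & (e | ~d)) & c) = 00000000000011010000000000001101
  (((b & (e | ~d)) & c) | a) = 00000000000011011111111111111111
  ((~a | c) & (((b & (e | ~d)) & c) | a)) = 00000000000011010000111100001111
  (c & ~d) = 00001100000011000000110000001100
  (((~a | c) & (((b & (e | ~d)) & c) | a)) & (c & ~d)) = 00000000000011000000110000001100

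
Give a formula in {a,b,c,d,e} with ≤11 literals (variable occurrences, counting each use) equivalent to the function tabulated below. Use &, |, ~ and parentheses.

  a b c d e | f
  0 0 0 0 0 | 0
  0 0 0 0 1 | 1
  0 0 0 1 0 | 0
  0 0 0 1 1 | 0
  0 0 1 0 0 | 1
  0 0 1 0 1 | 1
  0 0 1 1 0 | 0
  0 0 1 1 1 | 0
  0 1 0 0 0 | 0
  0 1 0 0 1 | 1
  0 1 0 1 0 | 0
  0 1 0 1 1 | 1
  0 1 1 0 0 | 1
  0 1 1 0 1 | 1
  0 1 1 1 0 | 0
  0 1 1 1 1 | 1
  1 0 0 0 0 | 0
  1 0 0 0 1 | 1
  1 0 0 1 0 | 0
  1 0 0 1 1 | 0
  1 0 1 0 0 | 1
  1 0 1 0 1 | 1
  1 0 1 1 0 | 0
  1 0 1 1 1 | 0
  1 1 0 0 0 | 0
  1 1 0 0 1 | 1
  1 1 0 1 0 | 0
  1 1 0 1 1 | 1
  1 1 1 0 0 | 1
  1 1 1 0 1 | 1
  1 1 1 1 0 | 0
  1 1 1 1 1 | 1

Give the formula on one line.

  ~b = 11111111000000001111111100000000
  ~d = 11001100110011001100110011001100
  (~b | ~d) = 11111111110011001111111111001100
  (d & (~b | ~d)) = 00110011000000000011001100000000
  (e | c) = 01011111010111110101111101011111
  ((d & (~b | ~d)) | (e | c)) = 01111111010111110111111101011111
  (((d & (~b | ~d)) | (e | c)) & ~d) = 01001100010011000100110001001100
  (e & b) = 00000000010101010000000001010101
  ((((d & (~b | ~d)) | (e | c)) & ~d) | (e & b)) = 01001100010111010100110001011101

((((d & (~b | ~d)) | (e | c)) & ~d) | (e & b))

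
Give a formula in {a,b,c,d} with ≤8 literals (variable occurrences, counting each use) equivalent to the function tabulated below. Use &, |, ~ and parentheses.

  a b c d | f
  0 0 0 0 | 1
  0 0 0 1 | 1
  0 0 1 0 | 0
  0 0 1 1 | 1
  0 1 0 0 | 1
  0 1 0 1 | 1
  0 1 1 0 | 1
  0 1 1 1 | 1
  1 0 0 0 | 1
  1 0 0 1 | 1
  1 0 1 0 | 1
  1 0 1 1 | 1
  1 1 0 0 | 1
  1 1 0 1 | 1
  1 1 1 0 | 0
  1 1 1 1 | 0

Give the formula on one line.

  ~c = 1100110011001100
  (a | d) = 0101010111111111
  (c & (a | d)) = 0001000100110011
  ~b = 1111000011110000
  ((c & (a | d)) & ~b) = 0001000000110000
  (~c | ((c & (a | d)) & ~b)) = 1101110011111100
  ~a = 1111111100000000
  (b & ~a) = 0000111100000000
  ((~c | ((c & (a | d)) & ~b)) | (b & ~a)) = 1101111111111100

((~c | ((c & (a | d)) & ~b)) | (b & ~a))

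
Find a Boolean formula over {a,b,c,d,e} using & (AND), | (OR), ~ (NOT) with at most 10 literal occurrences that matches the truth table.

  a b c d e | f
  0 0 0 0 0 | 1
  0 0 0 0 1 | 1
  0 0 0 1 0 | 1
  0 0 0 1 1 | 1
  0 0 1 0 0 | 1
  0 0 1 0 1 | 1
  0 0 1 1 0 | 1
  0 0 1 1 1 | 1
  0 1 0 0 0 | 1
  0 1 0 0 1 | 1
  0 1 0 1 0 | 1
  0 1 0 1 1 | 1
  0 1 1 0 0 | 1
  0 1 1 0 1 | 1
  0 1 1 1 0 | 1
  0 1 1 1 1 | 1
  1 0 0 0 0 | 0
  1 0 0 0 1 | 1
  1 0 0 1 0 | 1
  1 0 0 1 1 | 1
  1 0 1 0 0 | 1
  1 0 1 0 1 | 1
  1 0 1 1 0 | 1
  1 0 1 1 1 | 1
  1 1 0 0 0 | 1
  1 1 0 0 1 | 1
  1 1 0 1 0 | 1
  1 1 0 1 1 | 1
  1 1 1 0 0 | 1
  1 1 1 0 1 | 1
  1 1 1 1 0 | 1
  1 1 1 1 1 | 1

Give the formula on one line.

  ~d = 11001100110011001100110011001100
  (d | b) = 00110011111111110011001111111111
  ((d | b) | c) = 00111111111111110011111111111111
  (~d & ((d | b) | c)) = 00001100110011000000110011001100
  (c & (~d & ((d | b) | c))) = 00001100000011000000110000001100
  ~a = 11111111111111110000000000000000
  (d | e) = 01110111011101110111011101110111
  ((d | e) | b) = 01110111111111110111011111111111
  (~a | ((d | e) | b)) = 11111111111111110111011111111111
  ((c & (~d & ((d | b) | c))) | (~a | ((d | e) | b))) = 11111111111111110111111111111111

((c & (~d & ((d | b) | c))) | (~a | ((d | e) | b)))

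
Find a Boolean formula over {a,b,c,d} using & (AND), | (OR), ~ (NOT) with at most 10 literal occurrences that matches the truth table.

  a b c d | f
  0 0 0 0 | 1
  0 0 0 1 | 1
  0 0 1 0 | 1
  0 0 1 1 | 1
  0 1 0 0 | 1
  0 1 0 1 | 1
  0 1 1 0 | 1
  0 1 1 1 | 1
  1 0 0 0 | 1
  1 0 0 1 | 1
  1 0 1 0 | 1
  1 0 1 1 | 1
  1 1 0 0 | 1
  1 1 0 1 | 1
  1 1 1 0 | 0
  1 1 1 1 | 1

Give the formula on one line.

  (a | c) = 0011001111111111
  ~c = 1100110011001100
  (d | ~c) = 1101110111011101
  ((a | c) & (d | ~c)) = 0001000111011101
  ~b = 1111000011110000
  ~a = 1111111100000000
  (b & ~a) = 0000111100000000
  (~b | (b & ~a)) = 1111111111110000
  (((a | c) & (d | ~c)) | (~b | (b & ~a))) = 1111111111111101

(((a | c) & (d | ~c)) | (~b | (b & ~a)))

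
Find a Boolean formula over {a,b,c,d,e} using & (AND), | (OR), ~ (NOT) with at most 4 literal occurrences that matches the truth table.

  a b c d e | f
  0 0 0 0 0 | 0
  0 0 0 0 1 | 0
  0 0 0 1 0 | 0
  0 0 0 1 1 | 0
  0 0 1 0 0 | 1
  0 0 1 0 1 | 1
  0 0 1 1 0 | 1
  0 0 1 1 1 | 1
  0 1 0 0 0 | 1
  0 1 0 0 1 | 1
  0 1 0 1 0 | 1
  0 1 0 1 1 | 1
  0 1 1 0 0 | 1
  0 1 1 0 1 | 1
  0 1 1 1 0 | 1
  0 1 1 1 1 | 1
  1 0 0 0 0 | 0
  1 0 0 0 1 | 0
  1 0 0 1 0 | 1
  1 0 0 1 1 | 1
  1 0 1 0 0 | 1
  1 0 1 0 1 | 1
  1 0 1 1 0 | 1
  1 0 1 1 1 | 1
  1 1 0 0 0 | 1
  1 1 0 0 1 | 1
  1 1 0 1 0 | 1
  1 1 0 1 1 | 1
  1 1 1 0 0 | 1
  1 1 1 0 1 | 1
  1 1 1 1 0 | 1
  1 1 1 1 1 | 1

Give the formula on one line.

((b | c) | (a & d))

  (b | c) = 00001111111111110000111111111111
  (a & d) = 00000000000000000011001100110011
  ((b | c) | (a & d)) = 00001111111111110011111111111111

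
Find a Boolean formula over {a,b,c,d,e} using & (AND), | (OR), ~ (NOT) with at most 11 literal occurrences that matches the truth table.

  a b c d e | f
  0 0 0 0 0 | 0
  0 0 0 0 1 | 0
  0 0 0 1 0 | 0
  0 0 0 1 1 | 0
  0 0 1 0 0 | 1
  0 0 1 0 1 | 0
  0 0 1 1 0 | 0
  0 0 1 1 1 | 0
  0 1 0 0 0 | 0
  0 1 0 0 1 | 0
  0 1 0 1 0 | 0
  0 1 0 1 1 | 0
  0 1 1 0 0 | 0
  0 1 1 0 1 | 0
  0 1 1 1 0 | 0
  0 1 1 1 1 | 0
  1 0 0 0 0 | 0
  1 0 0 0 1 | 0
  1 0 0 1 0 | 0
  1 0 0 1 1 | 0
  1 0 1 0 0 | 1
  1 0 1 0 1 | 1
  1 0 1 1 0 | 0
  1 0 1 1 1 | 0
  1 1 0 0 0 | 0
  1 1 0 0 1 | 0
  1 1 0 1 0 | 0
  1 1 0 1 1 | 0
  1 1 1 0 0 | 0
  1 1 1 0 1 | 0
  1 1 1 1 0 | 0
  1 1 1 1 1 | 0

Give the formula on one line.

  ~b = 11111111000000001111111100000000
  (c & ~b) = 00001111000000000000111100000000
  ~e = 10101010101010101010101010101010
  (a | ~e) = 10101010101010101111111111111111
  (b | (a | ~e)) = 10101010111111111111111111111111
  ~d = 11001100110011001100110011001100
  (~b & ~d) = 11001100000000001100110000000000
  (b | (~b & ~d)) = 11001100111111111100110011111111
  ((b | (a | ~e)) & (b | (~b & ~d))) = 10001000111111111100110011111111
  ((c & ~b) & ((b | (a | ~e)) & (b | (~b & ~d)))) = 00001000000000000000110000000000

((c & ~b) & ((b | (a | ~e)) & (b | (~b & ~d))))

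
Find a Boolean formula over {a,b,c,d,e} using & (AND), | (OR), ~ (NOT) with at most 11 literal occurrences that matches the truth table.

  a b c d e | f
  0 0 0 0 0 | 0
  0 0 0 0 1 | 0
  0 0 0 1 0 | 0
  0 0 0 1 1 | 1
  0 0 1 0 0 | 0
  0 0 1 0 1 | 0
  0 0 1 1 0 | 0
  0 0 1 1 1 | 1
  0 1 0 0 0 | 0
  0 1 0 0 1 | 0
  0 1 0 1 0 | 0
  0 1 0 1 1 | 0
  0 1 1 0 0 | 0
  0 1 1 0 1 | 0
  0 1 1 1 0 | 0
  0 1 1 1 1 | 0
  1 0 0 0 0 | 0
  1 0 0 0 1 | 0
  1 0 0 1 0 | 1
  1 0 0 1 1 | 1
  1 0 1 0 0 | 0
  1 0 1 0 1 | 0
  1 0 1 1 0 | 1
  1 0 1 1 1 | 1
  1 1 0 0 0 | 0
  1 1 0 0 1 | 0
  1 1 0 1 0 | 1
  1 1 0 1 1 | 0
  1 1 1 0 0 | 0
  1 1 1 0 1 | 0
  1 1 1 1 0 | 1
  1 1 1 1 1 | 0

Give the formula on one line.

  ~e = 10101010101010101010101010101010
  ~d = 11001100110011001100110011001100
  (a & d) = 00000000000000000011001100110011
  (~d | (a & d)) = 11001100110011001111111111111111
  (~e & (~d | (a & d))) = 10001000100010001010101010101010
  ~b = 11111111000000001111111100000000
  (e | a) = 01010101010101011111111111111111
  (~b & (e | a)) = 01010101000000001111111100000000
  ((~e & (~d | (a & d))) | (~b & (e | a))) = 11011101100010001111111110101010
  (d & ((~e & (~d | (a & d))) | (~b & (e | a)))) = 00010001000000000011001100100010

(d & ((~e & (~d | (a & d))) | (~b & (e | a))))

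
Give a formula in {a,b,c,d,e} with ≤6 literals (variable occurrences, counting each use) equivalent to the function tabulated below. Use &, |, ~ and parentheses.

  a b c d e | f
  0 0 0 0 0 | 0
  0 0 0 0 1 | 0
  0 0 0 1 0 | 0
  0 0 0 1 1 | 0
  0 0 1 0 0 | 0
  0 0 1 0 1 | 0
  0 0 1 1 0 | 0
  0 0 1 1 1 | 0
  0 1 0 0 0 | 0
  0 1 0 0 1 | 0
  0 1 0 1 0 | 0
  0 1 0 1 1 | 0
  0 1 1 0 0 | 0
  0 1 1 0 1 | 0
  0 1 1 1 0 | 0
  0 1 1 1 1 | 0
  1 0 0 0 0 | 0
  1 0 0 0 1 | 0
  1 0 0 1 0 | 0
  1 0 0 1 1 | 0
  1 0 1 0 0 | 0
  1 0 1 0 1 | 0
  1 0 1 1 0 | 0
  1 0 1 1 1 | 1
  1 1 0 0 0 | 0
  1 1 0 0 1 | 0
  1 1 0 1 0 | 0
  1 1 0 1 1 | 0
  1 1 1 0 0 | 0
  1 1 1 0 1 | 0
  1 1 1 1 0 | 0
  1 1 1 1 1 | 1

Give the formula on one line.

(((d & a) & e) & c)

  (d & a) = 00000000000000000011001100110011
  ((d & a) & e) = 00000000000000000001000100010001
  (((d & a) & e) & c) = 00000000000000000000000100000001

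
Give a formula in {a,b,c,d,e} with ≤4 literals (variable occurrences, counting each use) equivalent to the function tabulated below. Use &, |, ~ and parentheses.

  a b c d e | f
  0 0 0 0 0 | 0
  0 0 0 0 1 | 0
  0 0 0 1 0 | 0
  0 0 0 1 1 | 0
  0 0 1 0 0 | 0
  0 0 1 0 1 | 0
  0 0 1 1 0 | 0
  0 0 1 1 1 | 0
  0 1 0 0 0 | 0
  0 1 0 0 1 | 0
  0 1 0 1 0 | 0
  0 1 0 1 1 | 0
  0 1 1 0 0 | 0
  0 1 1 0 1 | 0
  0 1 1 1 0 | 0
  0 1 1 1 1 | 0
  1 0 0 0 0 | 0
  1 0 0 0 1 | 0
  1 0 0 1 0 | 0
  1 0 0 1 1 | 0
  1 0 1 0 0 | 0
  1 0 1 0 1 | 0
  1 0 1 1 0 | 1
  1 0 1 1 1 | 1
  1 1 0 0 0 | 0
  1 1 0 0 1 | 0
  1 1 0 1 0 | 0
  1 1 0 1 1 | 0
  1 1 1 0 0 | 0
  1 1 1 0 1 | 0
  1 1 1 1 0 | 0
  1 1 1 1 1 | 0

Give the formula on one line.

((d & c) & (~b & a))

  (d & c) = 00000011000000110000001100000011
  ~b = 11111111000000001111111100000000
  (~b & a) = 00000000000000001111111100000000
  ((d & c) & (~b & a)) = 00000000000000000000001100000000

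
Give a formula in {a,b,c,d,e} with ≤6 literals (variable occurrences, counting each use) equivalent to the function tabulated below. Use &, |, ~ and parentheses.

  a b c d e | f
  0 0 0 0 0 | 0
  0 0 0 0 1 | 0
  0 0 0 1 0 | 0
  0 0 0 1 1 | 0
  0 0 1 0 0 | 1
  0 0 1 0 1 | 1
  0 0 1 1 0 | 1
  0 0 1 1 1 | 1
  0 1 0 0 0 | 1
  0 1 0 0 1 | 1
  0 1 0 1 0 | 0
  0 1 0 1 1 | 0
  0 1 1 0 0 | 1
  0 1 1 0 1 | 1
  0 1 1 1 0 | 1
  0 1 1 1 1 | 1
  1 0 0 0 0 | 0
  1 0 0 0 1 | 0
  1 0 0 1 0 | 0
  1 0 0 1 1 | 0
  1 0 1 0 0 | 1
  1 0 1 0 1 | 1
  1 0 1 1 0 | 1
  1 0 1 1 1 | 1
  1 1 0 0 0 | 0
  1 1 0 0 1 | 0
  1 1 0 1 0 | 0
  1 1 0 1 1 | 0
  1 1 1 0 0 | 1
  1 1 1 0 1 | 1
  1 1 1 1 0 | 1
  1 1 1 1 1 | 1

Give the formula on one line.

((~a & (~c & (c | (b & ~d)))) | c)

  ~a = 11111111111111110000000000000000
  ~c = 11110000111100001111000011110000
  ~d = 11001100110011001100110011001100
  (b & ~d) = 00000000110011000000000011001100
  (c | (b & ~d)) = 00001111110011110000111111001111
  (~c & (c | (b & ~d))) = 00000000110000000000000011000000
  (~a & (~c & (c | (b & ~d)))) = 00000000110000000000000000000000
  ((~a & (~c & (c | (b & ~d)))) | c) = 00001111110011110000111100001111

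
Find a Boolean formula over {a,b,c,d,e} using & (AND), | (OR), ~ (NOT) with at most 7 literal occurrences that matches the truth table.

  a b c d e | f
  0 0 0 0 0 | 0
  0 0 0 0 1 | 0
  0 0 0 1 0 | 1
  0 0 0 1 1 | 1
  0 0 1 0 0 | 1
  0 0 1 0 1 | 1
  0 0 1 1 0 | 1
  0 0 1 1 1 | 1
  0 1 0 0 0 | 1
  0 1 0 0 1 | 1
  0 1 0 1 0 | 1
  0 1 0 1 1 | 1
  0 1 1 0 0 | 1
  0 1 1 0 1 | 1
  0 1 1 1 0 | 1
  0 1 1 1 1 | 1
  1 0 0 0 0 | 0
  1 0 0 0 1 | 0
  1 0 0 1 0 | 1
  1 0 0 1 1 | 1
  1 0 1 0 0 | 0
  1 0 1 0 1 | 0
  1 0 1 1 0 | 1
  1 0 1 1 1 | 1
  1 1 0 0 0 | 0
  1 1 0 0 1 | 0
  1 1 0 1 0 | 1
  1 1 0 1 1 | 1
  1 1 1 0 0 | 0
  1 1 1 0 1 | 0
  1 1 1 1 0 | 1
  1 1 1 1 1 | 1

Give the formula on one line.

(((c | b) & (~a | d)) | (d & ~b))

  (c | b) = 00001111111111110000111111111111
  ~a = 11111111111111110000000000000000
  (~a | d) = 11111111111111110011001100110011
  ((c | b) & (~a | d)) = 00001111111111110000001100110011
  ~b = 11111111000000001111111100000000
  (d & ~b) = 00110011000000000011001100000000
  (((c | b) & (~a | d)) | (d & ~b)) = 00111111111111110011001100110011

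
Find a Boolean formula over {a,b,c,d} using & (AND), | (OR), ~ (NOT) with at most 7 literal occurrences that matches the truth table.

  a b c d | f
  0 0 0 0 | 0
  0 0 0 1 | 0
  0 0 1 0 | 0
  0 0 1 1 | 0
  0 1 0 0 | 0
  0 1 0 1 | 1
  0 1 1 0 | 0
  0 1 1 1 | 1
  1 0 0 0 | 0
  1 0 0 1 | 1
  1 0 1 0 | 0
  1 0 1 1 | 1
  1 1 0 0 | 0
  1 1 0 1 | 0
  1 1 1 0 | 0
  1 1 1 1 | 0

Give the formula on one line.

  ~b = 1111000011110000
  (d & a) = 0000000001010101
  (~b & (d & a)) = 0000000001010000
  ~a = 1111111100000000
  (b & d) = 0000010100000101
  (~a & (b & d)) = 0000010100000000
  ((~b & (d & a)) | (~a & (b & d))) = 0000010101010000

((~b & (d & a)) | (~a & (b & d)))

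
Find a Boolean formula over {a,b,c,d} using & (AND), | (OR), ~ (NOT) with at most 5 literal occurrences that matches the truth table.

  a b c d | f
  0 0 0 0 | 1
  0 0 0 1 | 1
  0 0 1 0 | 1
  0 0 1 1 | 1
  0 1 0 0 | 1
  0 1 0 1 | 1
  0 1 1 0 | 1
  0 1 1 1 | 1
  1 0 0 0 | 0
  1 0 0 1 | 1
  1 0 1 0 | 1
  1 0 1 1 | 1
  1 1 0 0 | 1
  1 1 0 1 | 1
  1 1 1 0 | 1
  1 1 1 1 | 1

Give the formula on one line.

((b | c) | (~c & (d | ~a)))

  (b | c) = 0011111100111111
  ~c = 1100110011001100
  ~a = 1111111100000000
  (d | ~a) = 1111111101010101
  (~c & (d | ~a)) = 1100110001000100
  ((b | c) | (~c & (d | ~a))) = 1111111101111111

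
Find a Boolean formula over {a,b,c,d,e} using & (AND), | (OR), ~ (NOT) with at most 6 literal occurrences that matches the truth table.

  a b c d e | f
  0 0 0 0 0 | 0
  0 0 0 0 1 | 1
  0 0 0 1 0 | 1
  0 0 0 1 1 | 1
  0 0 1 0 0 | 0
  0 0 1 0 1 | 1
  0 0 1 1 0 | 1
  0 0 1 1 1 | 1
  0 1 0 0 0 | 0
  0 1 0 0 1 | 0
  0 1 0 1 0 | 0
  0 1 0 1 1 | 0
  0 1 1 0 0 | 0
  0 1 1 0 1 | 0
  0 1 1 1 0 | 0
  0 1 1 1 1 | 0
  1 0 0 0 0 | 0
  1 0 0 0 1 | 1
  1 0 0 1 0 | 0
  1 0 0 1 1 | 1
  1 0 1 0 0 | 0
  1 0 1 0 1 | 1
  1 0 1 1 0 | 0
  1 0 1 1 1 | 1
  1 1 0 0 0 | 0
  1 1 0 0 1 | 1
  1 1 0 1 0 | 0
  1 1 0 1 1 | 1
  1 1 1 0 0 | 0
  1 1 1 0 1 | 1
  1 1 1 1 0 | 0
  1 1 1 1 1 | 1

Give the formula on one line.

(((e | d) & (~b & ~a)) | (e & a))

  (e | d) = 01110111011101110111011101110111
  ~b = 11111111000000001111111100000000
  ~a = 11111111111111110000000000000000
  (~b & ~a) = 11111111000000000000000000000000
  ((e | d) & (~b & ~a)) = 01110111000000000000000000000000
  (e & a) = 00000000000000000101010101010101
  (((e | d) & (~b & ~a)) | (e & a)) = 01110111000000000101010101010101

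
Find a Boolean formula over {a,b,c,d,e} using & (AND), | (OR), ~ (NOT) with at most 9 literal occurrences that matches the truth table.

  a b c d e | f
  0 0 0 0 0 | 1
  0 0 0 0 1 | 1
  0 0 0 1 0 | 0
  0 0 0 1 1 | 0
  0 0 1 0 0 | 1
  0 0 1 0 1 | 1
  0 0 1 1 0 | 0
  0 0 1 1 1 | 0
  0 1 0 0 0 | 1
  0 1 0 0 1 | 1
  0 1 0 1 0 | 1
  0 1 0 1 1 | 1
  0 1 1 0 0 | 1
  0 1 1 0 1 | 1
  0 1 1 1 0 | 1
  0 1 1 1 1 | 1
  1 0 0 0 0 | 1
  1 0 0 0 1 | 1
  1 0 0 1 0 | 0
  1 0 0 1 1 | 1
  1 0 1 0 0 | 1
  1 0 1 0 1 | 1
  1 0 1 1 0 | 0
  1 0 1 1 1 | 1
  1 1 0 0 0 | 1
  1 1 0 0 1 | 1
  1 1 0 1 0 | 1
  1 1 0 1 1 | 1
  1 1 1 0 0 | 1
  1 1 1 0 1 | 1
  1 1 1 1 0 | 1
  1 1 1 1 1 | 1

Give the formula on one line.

  ~d = 11001100110011001100110011001100
  (~d | e) = 11011101110111011101110111011101
  (b | a) = 00000000111111111111111111111111
  ((~d | e) & (b | a)) = 00000000110111011101110111011101
  (((~d | e) & (b | a)) | ~d) = 11001100110111011101110111011101
  (b | (((~d | e) & (b | a)) | ~d)) = 11001100111111111101110111111111

(b | (((~d | e) & (b | a)) | ~d))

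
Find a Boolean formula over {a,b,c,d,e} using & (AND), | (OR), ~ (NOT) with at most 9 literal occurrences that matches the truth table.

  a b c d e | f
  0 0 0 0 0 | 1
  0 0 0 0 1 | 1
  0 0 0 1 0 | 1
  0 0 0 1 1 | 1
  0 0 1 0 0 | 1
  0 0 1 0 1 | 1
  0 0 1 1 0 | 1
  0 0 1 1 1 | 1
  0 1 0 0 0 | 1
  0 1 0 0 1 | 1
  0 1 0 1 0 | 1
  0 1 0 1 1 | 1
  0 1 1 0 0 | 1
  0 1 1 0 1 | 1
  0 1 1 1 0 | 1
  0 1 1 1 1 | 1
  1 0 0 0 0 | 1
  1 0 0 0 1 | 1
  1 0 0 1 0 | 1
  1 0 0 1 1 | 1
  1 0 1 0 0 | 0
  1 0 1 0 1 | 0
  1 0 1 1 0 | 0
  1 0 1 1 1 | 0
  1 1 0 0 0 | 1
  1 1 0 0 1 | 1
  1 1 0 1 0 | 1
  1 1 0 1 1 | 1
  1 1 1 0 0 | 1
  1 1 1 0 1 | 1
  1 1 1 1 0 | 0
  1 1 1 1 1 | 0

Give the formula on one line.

((((~d & a) & (a & (c | ~a))) & b) | (~a | ~c))

  ~d = 11001100110011001100110011001100
  (~d & a) = 00000000000000001100110011001100
  ~a = 11111111111111110000000000000000
  (c | ~a) = 11111111111111110000111100001111
  (a & (c | ~a)) = 00000000000000000000111100001111
  ((~d & a) & (a & (c | ~a))) = 00000000000000000000110000001100
  (((~d & a) & (a & (c | ~a))) & b) = 00000000000000000000000000001100
  ~c = 11110000111100001111000011110000
  (~a | ~c) = 11111111111111111111000011110000
  ((((~d & a) & (a & (c | ~a))) & b) | (~a | ~c)) = 11111111111111111111000011111100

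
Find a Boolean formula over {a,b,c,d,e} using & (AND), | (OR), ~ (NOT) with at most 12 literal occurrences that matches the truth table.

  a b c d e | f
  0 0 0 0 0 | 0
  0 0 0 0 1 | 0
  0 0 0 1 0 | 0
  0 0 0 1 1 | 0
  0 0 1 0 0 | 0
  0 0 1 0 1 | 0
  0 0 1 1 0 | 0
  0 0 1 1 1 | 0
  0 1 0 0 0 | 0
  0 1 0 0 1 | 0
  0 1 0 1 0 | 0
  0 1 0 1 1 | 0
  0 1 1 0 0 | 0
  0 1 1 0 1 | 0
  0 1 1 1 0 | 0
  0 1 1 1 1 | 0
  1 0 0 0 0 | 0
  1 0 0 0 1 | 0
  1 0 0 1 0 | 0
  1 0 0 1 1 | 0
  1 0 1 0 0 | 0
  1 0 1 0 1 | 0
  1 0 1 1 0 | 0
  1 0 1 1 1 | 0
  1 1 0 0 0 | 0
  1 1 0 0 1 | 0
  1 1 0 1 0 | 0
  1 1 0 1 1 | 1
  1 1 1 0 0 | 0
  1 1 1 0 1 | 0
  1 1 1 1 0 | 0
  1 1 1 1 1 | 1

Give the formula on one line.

(((a | (~e | c)) & d) & (b & ((a & e) | (~d & e))))

  ~e = 10101010101010101010101010101010
  (~e | c) = 10101111101011111010111110101111
  (a | (~e | c)) = 10101111101011111111111111111111
  ((a | (~e | c)) & d) = 00100011001000110011001100110011
  (a & e) = 00000000000000000101010101010101
  ~d = 11001100110011001100110011001100
  (~d & e) = 01000100010001000100010001000100
  ((a & e) | (~d & e)) = 01000100010001000101010101010101
  (b & ((a & e) | (~d & e))) = 00000000010001000000000001010101
  (((a | (~e | c)) & d) & (b & ((a & e) | (~d & e)))) = 00000000000000000000000000010001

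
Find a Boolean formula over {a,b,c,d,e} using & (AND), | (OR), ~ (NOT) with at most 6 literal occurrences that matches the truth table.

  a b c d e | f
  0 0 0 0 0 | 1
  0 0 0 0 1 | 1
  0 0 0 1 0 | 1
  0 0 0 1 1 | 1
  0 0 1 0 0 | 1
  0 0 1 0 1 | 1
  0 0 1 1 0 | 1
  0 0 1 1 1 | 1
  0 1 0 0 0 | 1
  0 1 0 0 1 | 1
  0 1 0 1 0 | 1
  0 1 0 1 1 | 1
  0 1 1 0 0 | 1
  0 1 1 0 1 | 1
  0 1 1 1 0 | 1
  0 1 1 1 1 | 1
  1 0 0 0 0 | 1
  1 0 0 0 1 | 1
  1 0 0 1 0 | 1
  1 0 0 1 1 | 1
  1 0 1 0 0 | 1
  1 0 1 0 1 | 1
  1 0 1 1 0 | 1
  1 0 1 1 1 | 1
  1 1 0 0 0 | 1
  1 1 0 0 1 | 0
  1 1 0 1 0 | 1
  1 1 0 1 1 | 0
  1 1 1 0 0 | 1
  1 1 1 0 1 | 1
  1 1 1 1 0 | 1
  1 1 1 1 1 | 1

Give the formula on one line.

(~e | (~a | (c | ~b)))

  ~e = 10101010101010101010101010101010
  ~a = 11111111111111110000000000000000
  ~b = 11111111000000001111111100000000
  (c | ~b) = 11111111000011111111111100001111
  (~a | (c | ~b)) = 11111111111111111111111100001111
  (~e | (~a | (c | ~b))) = 11111111111111111111111110101111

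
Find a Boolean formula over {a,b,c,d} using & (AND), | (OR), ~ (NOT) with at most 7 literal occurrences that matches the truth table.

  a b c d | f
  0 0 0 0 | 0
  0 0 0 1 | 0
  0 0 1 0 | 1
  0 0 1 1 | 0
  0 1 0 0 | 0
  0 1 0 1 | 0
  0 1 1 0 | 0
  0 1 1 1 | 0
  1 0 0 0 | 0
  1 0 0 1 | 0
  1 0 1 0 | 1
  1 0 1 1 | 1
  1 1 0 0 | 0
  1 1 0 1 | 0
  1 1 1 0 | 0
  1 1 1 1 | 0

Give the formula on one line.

((c & ~b) & (~d | a))

  ~b = 1111000011110000
  (c & ~b) = 0011000000110000
  ~d = 1010101010101010
  (~d | a) = 1010101011111111
  ((c & ~b) & (~d | a)) = 0010000000110000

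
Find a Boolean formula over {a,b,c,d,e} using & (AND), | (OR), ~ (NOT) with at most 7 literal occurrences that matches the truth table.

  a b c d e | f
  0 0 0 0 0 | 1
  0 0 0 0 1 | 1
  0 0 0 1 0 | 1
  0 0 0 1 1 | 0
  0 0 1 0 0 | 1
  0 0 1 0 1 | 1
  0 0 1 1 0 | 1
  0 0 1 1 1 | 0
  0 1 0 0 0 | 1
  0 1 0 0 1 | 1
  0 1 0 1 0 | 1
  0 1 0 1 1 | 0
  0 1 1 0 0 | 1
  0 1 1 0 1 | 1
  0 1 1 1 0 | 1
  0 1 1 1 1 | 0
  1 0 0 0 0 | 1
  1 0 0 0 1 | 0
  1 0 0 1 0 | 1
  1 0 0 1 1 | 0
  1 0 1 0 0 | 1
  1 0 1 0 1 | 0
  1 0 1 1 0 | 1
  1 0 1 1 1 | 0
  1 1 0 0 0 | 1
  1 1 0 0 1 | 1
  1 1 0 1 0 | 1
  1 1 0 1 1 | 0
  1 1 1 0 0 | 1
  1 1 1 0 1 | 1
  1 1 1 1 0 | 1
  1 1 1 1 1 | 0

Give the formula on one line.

  ~e = 10101010101010101010101010101010
  ~a = 11111111111111110000000000000000
  (d | b) = 00110011111111110011001111111111
  (~a | (d | b)) = 11111111111111110011001111111111
  ~d = 11001100110011001100110011001100
  ((~a | (d | b)) & ~d) = 11001100110011000000000011001100
  (~e | ((~a | (d | b)) & ~d)) = 11101110111011101010101011101110

(~e | ((~a | (d | b)) & ~d))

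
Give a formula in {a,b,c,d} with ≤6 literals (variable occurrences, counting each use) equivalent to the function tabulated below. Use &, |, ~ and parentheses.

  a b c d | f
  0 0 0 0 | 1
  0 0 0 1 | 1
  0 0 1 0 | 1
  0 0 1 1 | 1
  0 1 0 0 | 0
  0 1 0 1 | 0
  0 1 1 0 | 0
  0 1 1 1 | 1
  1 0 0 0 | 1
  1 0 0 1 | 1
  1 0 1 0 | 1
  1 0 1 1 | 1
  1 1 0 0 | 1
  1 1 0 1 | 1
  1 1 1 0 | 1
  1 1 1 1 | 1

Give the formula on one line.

(((~b | (c & a)) | a) | (c & d))

  ~b = 1111000011110000
  (c & a) = 0000000000110011
  (~b | (c & a)) = 1111000011110011
  ((~b | (c & a)) | a) = 1111000011111111
  (c & d) = 0001000100010001
  (((~b | (c & a)) | a) | (c & d)) = 1111000111111111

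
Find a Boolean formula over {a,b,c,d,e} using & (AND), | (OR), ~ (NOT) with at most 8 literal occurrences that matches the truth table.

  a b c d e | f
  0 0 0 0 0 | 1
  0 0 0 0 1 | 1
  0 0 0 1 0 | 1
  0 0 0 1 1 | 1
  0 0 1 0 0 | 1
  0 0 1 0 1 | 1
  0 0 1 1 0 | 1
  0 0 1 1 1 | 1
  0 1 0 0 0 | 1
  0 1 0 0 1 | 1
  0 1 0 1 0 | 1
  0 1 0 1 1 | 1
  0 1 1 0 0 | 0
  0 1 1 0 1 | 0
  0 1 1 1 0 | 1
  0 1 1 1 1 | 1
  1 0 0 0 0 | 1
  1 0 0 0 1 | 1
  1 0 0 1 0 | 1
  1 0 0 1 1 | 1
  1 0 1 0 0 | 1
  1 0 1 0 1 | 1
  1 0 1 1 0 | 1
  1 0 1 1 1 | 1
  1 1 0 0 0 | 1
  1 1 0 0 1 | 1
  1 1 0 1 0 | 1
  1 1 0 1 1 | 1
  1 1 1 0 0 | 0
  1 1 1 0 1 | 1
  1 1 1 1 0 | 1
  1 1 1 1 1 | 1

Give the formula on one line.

(((d | ~b) | (d | (a & e))) | ~c)

  ~b = 11111111000000001111111100000000
  (d | ~b) = 11111111001100111111111100110011
  (a & e) = 00000000000000000101010101010101
  (d | (a & e)) = 00110011001100110111011101110111
  ((d | ~b) | (d | (a & e))) = 11111111001100111111111101110111
  ~c = 11110000111100001111000011110000
  (((d | ~b) | (d | (a & e))) | ~c) = 11111111111100111111111111110111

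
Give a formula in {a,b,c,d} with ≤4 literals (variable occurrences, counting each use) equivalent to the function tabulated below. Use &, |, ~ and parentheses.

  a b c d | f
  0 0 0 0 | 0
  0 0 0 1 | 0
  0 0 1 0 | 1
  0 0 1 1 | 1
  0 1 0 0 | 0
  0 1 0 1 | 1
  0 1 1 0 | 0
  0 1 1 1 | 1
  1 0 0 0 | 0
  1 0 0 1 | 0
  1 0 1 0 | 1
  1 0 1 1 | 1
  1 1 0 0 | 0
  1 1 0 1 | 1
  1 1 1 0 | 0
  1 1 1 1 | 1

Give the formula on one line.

  ~b = 1111000011110000
  (~b & c) = 0011000000110000
  (b & d) = 0000010100000101
  ((~b & c) | (b & d)) = 0011010100110101

((~b & c) | (b & d))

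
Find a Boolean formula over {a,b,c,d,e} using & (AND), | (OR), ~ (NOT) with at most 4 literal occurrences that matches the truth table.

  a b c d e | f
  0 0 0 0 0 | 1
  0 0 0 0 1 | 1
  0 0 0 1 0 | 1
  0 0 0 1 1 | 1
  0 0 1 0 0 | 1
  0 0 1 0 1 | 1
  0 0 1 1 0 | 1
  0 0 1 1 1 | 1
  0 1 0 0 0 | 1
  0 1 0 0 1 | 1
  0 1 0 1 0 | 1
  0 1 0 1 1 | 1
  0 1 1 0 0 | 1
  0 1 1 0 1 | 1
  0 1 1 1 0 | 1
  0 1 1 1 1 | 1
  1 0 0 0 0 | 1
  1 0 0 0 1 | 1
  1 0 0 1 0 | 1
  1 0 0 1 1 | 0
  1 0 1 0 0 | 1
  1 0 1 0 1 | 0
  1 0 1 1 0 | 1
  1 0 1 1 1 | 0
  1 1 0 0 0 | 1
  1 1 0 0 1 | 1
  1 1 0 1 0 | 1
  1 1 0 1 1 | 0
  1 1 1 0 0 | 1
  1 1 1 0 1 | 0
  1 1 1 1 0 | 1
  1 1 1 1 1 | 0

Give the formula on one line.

  ~e = 10101010101010101010101010101010
  ~c = 11110000111100001111000011110000
  ~d = 11001100110011001100110011001100
  (~c & ~d) = 11000000110000001100000011000000
  ~a = 11111111111111110000000000000000
  ((~c & ~d) | ~a) = 11111111111111111100000011000000
  (~e | ((~c & ~d) | ~a)) = 11111111111111111110101011101010

(~e | ((~c & ~d) | ~a))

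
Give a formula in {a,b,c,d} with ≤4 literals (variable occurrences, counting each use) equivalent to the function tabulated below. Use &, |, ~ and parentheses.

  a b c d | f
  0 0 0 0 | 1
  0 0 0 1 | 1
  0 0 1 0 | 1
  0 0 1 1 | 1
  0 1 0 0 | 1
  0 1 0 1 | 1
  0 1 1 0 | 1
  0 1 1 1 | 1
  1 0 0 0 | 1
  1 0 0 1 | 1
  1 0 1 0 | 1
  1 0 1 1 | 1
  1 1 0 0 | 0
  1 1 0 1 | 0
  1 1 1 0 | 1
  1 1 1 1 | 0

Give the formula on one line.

  ~d = 1010101010101010
  (c & ~d) = 0010001000100010
  ~a = 1111111100000000
  ((c & ~d) | ~a) = 1111111100100010
  ~b = 1111000011110000
  (((c & ~d) | ~a) | ~b) = 1111111111110010

(((c & ~d) | ~a) | ~b)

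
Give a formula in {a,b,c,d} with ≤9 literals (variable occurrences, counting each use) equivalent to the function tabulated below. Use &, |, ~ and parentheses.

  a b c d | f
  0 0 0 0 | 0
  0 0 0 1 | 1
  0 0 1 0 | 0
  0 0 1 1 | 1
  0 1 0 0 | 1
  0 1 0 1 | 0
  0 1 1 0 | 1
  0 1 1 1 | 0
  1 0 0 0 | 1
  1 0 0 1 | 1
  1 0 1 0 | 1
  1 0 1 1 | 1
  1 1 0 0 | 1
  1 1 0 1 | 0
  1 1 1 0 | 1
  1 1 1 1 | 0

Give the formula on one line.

(((a & ~b) | (d | b)) & ((b & ~d) | ~b))

  ~b = 1111000011110000
  (a & ~b) = 0000000011110000
  (d | b) = 0101111101011111
  ((a & ~b) | (d | b)) = 0101111111111111
  ~d = 1010101010101010
  (b & ~d) = 0000101000001010
  ((b & ~d) | ~b) = 1111101011111010
  (((a & ~b) | (d | b)) & ((b & ~d) | ~b)) = 0101101011111010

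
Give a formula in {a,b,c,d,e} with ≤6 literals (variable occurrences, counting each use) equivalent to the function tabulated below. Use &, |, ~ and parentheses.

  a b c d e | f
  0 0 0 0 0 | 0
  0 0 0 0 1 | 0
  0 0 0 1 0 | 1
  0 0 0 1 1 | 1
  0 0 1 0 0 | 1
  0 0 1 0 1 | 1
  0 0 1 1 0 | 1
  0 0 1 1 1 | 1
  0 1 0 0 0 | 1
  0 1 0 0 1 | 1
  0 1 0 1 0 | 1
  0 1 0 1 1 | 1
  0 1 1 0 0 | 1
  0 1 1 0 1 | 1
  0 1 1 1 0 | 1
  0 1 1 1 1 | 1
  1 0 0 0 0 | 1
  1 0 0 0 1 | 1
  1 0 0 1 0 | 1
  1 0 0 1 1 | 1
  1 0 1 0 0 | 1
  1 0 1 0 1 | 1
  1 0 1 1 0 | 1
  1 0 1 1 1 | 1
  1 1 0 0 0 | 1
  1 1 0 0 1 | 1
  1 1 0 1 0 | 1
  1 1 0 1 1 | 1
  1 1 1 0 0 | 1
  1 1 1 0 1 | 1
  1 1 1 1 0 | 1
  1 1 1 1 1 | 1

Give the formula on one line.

  ~b = 11111111000000001111111100000000
  (a & ~b) = 00000000000000001111111100000000
  (c & ~b) = 00001111000000000000111100000000
  (b | (c & ~b)) = 00001111111111110000111111111111
  (d | (b | (c & ~b))) = 00111111111111110011111111111111
  ((a & ~b) | (d | (b | (c & ~b)))) = 00111111111111111111111111111111

((a & ~b) | (d | (b | (c & ~b))))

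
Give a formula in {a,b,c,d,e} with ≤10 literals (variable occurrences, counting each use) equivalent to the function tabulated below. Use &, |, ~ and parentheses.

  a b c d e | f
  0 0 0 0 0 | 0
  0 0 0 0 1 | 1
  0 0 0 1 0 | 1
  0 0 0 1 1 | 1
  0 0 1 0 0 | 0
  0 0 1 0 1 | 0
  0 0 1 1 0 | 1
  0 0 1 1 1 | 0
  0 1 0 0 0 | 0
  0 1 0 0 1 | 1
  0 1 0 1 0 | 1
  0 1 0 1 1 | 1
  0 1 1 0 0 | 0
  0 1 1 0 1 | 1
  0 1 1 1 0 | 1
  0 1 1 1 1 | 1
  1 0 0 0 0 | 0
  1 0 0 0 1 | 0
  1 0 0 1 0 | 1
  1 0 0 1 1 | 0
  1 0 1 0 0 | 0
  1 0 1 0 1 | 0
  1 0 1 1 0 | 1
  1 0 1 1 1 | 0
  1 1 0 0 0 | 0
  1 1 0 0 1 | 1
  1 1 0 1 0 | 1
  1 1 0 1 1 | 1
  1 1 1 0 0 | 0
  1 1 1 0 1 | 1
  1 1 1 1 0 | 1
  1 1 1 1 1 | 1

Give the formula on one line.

  ~e = 10101010101010101010101010101010
  (b | ~e) = 10101010111111111010101011111111
  ~a = 11111111111111110000000000000000
  (~a | e) = 11111111111111110101010101010101
  ~c = 11110000111100001111000011110000
  ((~a | e) & ~c) = 11110000111100000101000001010000
  (~a & ((~a | e) & ~c)) = 11110000111100000000000000000000
  ((b | ~e) | (~a & ((~a | e) & ~c))) = 11111010111111111010101011111111
  (d & ~e) = 00100010001000100010001000100010
  ((d & ~e) | e) = 01110111011101110111011101110111
  (((b | ~e) | (~a & ((~a | e) & ~c))) & ((d & ~e) | e)) = 01110010011101110010001001110111

(((b | ~e) | (~a & ((~a | e) & ~c))) & ((d & ~e) | e))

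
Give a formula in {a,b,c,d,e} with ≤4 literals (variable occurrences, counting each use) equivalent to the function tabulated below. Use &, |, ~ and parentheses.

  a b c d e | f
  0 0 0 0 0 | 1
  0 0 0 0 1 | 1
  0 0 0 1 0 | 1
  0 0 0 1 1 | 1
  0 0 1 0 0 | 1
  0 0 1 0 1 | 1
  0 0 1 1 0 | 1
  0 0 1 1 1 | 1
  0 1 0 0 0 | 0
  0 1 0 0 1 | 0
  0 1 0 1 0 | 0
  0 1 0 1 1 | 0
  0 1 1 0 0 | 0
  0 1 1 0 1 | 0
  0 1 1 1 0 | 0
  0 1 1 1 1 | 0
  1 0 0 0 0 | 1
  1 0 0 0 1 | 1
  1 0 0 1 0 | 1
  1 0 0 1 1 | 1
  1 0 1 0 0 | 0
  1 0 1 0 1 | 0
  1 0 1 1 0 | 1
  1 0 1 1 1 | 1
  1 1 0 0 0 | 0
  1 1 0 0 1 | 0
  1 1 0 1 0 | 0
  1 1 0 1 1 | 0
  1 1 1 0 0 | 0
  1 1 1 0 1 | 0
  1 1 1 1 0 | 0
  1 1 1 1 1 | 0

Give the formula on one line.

  ~b = 11111111000000001111111100000000
  ~c = 11110000111100001111000011110000
  ~a = 11111111111111110000000000000000
  (~c | ~a) = 11111111111111111111000011110000
  (d | (~c | ~a)) = 11111111111111111111001111110011
  (~b & (d | (~c | ~a))) = 11111111000000001111001100000000

(~b & (d | (~c | ~a)))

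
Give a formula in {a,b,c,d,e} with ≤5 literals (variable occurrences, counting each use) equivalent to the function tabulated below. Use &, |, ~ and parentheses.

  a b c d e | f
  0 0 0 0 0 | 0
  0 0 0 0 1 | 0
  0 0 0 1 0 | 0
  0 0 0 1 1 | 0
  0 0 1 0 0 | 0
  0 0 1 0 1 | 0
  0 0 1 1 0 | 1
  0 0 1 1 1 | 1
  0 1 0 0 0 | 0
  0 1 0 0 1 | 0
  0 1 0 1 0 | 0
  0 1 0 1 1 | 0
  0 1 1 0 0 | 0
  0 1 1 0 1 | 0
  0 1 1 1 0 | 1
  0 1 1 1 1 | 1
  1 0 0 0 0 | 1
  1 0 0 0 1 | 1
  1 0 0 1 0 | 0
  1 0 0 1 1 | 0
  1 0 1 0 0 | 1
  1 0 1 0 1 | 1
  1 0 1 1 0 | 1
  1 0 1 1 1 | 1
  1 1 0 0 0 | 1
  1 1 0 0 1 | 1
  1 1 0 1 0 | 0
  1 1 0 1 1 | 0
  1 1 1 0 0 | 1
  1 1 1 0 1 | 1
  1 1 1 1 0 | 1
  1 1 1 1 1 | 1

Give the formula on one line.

  ~d = 11001100110011001100110011001100
  (a & ~d) = 00000000000000001100110011001100
  (d & c) = 00000011000000110000001100000011
  ((a & ~d) | (d & c)) = 00000011000000111100111111001111

((a & ~d) | (d & c))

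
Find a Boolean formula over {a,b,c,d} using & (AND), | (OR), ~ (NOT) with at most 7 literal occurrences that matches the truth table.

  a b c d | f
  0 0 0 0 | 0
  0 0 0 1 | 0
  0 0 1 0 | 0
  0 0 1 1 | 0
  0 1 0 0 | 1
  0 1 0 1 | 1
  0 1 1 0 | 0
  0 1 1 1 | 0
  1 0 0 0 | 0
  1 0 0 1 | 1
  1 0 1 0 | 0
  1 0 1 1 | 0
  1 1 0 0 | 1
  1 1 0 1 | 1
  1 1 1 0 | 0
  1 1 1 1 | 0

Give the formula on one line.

  ~c = 1100110011001100
  (d & a) = 0000000001010101
  (c | b) = 0011111100111111
  ((d & a) | (c | b)) = 0011111101111111
  (~c & ((d & a) | (c | b))) = 0000110001001100

(~c & ((d & a) | (c | b)))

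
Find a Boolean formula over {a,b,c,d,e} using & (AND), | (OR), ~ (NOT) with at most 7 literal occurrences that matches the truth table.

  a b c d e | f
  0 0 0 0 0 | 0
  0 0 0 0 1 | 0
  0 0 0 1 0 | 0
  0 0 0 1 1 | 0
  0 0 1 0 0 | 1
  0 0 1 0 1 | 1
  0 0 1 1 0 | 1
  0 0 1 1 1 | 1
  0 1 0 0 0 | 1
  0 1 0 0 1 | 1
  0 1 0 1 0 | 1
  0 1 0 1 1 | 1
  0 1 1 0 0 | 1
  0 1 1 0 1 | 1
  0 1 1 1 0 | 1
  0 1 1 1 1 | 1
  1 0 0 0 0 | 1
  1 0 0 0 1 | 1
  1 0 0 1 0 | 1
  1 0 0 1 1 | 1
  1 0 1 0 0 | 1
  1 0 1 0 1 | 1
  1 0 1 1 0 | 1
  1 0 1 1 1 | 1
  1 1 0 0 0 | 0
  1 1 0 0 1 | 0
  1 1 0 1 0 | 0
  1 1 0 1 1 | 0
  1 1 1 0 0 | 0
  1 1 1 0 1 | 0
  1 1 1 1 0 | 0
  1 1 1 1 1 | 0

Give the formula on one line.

((~a & ((a | c) | b)) | (~b & a))

  ~a = 11111111111111110000000000000000
  (a | c) = 00001111000011111111111111111111
  ((a | c) | b) = 00001111111111111111111111111111
  (~a & ((a | c) | b)) = 00001111111111110000000000000000
  ~b = 11111111000000001111111100000000
  (~b & a) = 00000000000000001111111100000000
  ((~a & ((a | c) | b)) | (~b & a)) = 00001111111111111111111100000000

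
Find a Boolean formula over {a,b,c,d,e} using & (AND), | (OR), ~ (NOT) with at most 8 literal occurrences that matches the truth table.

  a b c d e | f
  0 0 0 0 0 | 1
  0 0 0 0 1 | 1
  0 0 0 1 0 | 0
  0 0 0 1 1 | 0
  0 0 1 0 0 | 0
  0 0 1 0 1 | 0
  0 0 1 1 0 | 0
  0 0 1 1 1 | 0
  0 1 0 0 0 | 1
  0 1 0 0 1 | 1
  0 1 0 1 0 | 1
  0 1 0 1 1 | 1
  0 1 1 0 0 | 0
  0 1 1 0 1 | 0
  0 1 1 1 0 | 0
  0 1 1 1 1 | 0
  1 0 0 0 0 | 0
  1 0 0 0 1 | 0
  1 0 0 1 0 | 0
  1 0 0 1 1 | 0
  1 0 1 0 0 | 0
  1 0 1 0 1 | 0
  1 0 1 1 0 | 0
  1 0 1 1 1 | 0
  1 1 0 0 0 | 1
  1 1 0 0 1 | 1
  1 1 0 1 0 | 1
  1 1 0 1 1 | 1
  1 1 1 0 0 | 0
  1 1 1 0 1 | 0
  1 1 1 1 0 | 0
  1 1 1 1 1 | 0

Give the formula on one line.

((~a & (~d & ~c)) | (~c & b))

  ~a = 11111111111111110000000000000000
  ~d = 11001100110011001100110011001100
  ~c = 11110000111100001111000011110000
  (~d & ~c) = 11000000110000001100000011000000
  (~a & (~d & ~c)) = 11000000110000000000000000000000
  (~c & b) = 00000000111100000000000011110000
  ((~a & (~d & ~c)) | (~c & b)) = 11000000111100000000000011110000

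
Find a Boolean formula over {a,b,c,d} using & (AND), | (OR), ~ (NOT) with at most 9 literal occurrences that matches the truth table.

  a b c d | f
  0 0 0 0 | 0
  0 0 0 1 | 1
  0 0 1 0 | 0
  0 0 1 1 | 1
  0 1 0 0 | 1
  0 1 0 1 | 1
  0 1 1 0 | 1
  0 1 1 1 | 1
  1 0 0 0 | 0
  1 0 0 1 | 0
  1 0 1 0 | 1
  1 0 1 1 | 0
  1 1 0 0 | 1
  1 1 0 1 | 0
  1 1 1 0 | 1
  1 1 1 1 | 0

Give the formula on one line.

  ~a = 1111111100000000
  (~a & d) = 0101010100000000
  ~d = 1010101010101010
  (~d & c) = 0010001000100010
  (a & (~d & c)) = 0000000000100010
  ~b = 1111000011110000
  (~d | ~b) = 1111101011111010
  (b & (~d | ~b)) = 0000101000001010
  ((a & (~d & c)) | (b & (~d | ~b))) = 0000101000101010
  ((~a & d) | ((a & (~d & c)) | (b & (~d | ~b)))) = 0101111100101010

((~a & d) | ((a & (~d & c)) | (b & (~d | ~b))))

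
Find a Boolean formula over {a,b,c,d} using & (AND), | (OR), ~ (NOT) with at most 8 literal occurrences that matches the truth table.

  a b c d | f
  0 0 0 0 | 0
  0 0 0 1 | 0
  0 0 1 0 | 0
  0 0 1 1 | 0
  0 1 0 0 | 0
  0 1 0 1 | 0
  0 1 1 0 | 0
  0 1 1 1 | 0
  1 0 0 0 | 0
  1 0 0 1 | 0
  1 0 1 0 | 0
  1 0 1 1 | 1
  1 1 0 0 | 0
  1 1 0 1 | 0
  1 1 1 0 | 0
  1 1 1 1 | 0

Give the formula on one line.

  (d | b) = 0101111101011111
  ~b = 1111000011110000
  ((d | b) & ~b) = 0101000001010000
  ~a = 1111111100000000
  (~a & b) = 0000111100000000
  (c | (~a & b)) = 0011111100110011
  (a & (c | (~a & b))) = 0000000000110011
  (((d | b) & ~b) & (a & (c | (~a & b)))) = 0000000000010000

(((d | b) & ~b) & (a & (c | (~a & b))))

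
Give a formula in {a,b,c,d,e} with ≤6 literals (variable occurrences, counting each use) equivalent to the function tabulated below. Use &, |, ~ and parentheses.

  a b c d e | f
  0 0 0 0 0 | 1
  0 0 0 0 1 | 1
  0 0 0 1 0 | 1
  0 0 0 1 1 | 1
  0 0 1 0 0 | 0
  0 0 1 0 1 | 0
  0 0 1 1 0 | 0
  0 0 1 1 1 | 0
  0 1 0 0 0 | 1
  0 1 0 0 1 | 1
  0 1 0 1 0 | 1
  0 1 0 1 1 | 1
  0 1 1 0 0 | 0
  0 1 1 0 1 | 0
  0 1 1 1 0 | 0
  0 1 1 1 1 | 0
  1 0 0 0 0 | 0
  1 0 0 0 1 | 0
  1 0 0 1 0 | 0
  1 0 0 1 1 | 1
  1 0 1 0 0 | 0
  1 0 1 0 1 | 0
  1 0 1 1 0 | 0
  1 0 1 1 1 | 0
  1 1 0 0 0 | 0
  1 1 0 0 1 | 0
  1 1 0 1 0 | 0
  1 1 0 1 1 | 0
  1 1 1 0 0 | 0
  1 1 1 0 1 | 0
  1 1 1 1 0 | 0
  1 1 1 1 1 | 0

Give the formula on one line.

((~a | ((d & ~b) & e)) & ~c)

  ~a = 11111111111111110000000000000000
  ~b = 11111111000000001111111100000000
  (d & ~b) = 00110011000000000011001100000000
  ((d & ~b) & e) = 00010001000000000001000100000000
  (~a | ((d & ~b) & e)) = 11111111111111110001000100000000
  ~c = 11110000111100001111000011110000
  ((~a | ((d & ~b) & e)) & ~c) = 11110000111100000001000000000000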